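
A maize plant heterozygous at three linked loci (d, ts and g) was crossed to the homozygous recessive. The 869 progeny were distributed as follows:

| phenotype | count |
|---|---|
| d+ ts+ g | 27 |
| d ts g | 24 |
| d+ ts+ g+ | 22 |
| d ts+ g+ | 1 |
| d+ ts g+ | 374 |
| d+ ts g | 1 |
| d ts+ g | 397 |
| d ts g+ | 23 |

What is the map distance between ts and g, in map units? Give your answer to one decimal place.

The two most frequent reciprocal classes, d+ ts g+ and d ts+ g, are the parental types, so the F1 was d+ ts g+ / d ts+ g.
The two rarest classes, d+ ts g and d ts+ g+, are the double crossovers. Comparing them with the parentals, only the g allele has switched, so g is the middle locus and the order is ts – g – d.
Crossovers in the ts–g interval produce the single-crossover classes d+ ts+ g+ and d ts g (22 + 24 = 46) plus the double crossovers (2).
RF(ts–g) = (46 + 2) / 869 = 48/869 = 0.0552 → 5.5 map units.

5.5 map units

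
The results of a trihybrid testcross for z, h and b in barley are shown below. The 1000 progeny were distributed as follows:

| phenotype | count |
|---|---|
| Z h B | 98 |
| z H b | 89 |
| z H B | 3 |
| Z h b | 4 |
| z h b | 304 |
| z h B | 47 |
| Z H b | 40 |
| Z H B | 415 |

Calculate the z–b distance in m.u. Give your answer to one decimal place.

9.4 m.u.

The two most frequent reciprocal classes, z h b and Z H B, are the parental types, so the F1 was z h b / Z H B.
The two rarest classes, Z h b and z H B, are the double crossovers. Comparing them with the parentals, only the z allele has switched, so z is the middle locus and the order is b – z – h.
Crossovers in the b–z interval produce the single-crossover classes z h B and Z H b (47 + 40 = 87) plus the double crossovers (7).
RF(b–z) = (87 + 7) / 1000 = 94/1000 = 0.0940 → 9.4 m.u.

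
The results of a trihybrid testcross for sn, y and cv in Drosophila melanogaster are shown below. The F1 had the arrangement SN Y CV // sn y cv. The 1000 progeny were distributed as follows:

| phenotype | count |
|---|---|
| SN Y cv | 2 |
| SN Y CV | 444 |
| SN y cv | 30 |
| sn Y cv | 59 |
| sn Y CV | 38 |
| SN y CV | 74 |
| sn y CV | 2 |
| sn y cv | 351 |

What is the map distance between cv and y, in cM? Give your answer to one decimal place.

The two rarest classes, SN Y cv and sn y CV, are the double crossovers. Comparing them with the parentals, only the cv allele has switched, so cv is the middle locus and the order is sn – cv – y.
Crossovers in the cv–y interval produce the single-crossover classes SN y CV and sn Y cv (74 + 59 = 133) plus the double crossovers (4).
RF(cv–y) = (133 + 4) / 1000 = 137/1000 = 0.1370 → 13.7 cM.

13.7 cM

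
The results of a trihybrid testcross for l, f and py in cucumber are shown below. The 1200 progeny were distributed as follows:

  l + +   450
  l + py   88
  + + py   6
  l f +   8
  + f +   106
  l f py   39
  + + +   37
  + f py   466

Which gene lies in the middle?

f

The two most frequent reciprocal classes, + f py and l + +, are the parental types, so the F1 was + f py / l + +.
The two rarest classes, + + py and l f +, are the double crossovers. Comparing them with the parentals, only the f allele has switched, so f is the middle locus and the order is py – f – l.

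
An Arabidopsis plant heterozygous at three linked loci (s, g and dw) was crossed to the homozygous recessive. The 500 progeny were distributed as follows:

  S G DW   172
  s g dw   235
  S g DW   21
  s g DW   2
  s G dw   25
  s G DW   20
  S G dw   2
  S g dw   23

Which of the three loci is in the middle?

dw

The two most frequent reciprocal classes, S G DW and s g dw, are the parental types, so the F1 was S G DW / s g dw.
The two rarest classes, S G dw and s g DW, are the double crossovers. Comparing them with the parentals, only the dw allele has switched, so dw is the middle locus and the order is g – dw – s.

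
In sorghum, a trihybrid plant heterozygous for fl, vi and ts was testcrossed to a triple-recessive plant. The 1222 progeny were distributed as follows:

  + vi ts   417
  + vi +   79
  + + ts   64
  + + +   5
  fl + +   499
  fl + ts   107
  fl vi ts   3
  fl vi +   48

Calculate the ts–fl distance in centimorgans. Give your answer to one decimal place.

The two most frequent reciprocal classes, + vi ts and fl + +, are the parental types, so the F1 was + vi ts / fl + +.
The two rarest classes, fl vi ts and + + +, are the double crossovers. Comparing them with the parentals, only the fl allele has switched, so fl is the middle locus and the order is ts – fl – vi.
Crossovers in the ts–fl interval produce the single-crossover classes + vi + and fl + ts (79 + 107 = 186) plus the double crossovers (8).
RF(ts–fl) = (186 + 8) / 1222 = 194/1222 = 0.1588 → 15.9 centimorgans.

15.9 centimorgans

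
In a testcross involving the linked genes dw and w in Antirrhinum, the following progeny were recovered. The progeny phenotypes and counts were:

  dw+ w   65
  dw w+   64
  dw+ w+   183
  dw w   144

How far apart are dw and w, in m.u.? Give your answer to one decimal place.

28.3 m.u.

The two most frequent classes, dw+ w+ (183) and dw w (144), are the parental types, so the F1 was dw+ w+ / dw w.
The recombinant classes are dw+ w and dw w+: 65 + 64 = 129.
Recombination frequency = 129/456 = 0.2829 ≈ 28.3%, i.e. 28.3 m.u.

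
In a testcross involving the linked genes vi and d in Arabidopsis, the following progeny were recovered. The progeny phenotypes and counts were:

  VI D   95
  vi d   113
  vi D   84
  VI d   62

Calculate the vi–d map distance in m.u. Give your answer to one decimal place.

41.2 m.u.

The two most frequent classes, VI D (95) and vi d (113), are the parental types, so the F1 was VI D / vi d.
The recombinant classes are VI d and vi D: 62 + 84 = 146.
Recombination frequency = 146/354 = 0.4124 ≈ 41.2%, i.e. 41.2 m.u.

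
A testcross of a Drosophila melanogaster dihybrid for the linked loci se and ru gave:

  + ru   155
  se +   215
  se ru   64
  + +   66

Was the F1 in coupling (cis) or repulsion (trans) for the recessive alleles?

The two most frequent classes are + ru (155) and se + (215); these are the parental (non-recombinant) types.
So the F1 carried + ru on one chromosome and se + on the other — the recessive alleles are on opposite chromosomes (trans / repulsion).

trans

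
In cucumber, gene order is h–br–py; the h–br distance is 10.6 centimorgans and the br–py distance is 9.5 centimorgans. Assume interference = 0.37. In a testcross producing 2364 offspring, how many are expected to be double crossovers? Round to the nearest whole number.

15

Map distances give recombination frequencies of 0.106 and 0.095 for the two intervals.
With interference 0.37 (so coincidence = 0.63), expected double-crossover frequency = 0.106 × 0.095 × 0.63 = 0.00634.
Expected number = 0.00634 × 2364 = 15.00 ≈ 15.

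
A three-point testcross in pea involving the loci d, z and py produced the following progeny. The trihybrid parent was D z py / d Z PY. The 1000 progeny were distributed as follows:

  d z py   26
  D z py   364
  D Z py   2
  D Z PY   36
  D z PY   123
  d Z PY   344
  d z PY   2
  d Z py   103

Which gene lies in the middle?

z

The two rarest classes, D Z py and d z PY, are the double crossovers. Comparing them with the parentals, only the z allele has switched, so z is the middle locus and the order is d – z – py.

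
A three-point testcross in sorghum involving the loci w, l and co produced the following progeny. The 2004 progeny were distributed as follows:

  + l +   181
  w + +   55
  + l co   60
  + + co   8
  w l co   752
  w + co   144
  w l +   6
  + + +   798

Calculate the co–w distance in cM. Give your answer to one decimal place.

The two most frequent reciprocal classes, w l co and + + +, are the parental types, so the F1 was w l co / + + +.
The two rarest classes, w l + and + + co, are the double crossovers. Comparing them with the parentals, only the co allele has switched, so co is the middle locus and the order is l – co – w.
Crossovers in the co–w interval produce the single-crossover classes + l co and w + + (60 + 55 = 115) plus the double crossovers (14).
RF(co–w) = (115 + 14) / 2004 = 129/2004 = 0.0644 → 6.4 cM.

6.4 cM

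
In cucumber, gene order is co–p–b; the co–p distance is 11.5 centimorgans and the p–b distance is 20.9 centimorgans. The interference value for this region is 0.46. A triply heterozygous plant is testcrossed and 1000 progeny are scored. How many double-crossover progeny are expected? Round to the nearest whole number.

Map distances give recombination frequencies of 0.115 and 0.209 for the two intervals.
With interference 0.46 (so coincidence = 0.54), expected double-crossover frequency = 0.115 × 0.209 × 0.54 = 0.01298.
Expected number = 0.01298 × 1000 = 12.98 ≈ 13.

13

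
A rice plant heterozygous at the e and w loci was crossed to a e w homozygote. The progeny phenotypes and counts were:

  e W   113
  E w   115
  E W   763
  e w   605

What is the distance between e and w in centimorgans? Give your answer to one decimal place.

The two most frequent classes, E W (763) and e w (605), are the parental types, so the F1 was E W / e w.
The recombinant classes are E w and e W: 115 + 113 = 228.
Recombination frequency = 228/1596 = 0.1429 ≈ 14.3%, i.e. 14.3 centimorgans.

14.3 centimorgans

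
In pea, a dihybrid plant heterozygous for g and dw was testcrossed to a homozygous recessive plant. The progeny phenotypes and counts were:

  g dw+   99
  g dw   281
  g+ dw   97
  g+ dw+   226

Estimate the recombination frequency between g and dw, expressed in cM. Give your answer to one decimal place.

The two most frequent classes, g+ dw+ (226) and g dw (281), are the parental types, so the F1 was g+ dw+ / g dw.
The recombinant classes are g+ dw and g dw+: 97 + 99 = 196.
Recombination frequency = 196/703 = 0.2788 ≈ 27.9%, i.e. 27.9 cM.

27.9 cM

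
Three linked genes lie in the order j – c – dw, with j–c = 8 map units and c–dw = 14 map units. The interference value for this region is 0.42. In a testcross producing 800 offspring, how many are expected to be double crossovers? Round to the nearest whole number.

5

Map distances give recombination frequencies of 0.080 and 0.140 for the two intervals.
With interference 0.42 (so coincidence = 0.58), expected double-crossover frequency = 0.080 × 0.140 × 0.58 = 0.00650.
Expected number = 0.00650 × 800 = 5.20 ≈ 5.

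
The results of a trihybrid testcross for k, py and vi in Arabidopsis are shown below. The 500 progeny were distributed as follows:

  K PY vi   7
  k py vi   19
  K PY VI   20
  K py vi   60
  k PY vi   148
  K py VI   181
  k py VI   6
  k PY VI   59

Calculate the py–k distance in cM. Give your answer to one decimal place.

10.4 cM

The two most frequent reciprocal classes, k PY vi and K py VI, are the parental types, so the F1 was k PY vi / K py VI.
The two rarest classes, K PY vi and k py VI, are the double crossovers. Comparing them with the parentals, only the k allele has switched, so k is the middle locus and the order is vi – k – py.
Crossovers in the k–py interval produce the single-crossover classes k py vi and K PY VI (19 + 20 = 39) plus the double crossovers (13).
RF(k–py) = (39 + 13) / 500 = 52/500 = 0.1040 → 10.4 cM.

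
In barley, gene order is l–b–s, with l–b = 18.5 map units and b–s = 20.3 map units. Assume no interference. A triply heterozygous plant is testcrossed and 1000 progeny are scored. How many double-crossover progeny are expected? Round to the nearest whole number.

Map distances give recombination frequencies of 0.185 and 0.203 for the two intervals.
With no interference, expected double-crossover frequency = 0.185 × 0.203 = 0.03756.
Expected number = 0.03756 × 1000 = 37.56 ≈ 38.

38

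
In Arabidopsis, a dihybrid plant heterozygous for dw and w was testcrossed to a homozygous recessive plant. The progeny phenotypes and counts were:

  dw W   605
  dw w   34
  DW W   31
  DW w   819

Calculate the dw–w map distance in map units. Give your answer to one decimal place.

4.4 map units

The two most frequent classes, DW w (819) and dw W (605), are the parental types, so the F1 was DW w / dw W.
The recombinant classes are DW W and dw w: 31 + 34 = 65.
Recombination frequency = 65/1489 = 0.0437 ≈ 4.4%, i.e. 4.4 map units.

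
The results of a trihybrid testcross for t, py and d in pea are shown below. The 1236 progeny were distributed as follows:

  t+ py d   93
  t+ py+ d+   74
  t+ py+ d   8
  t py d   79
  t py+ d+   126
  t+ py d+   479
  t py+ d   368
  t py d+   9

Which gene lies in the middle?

t

The two most frequent reciprocal classes, t py+ d and t+ py d+, are the parental types, so the F1 was t py+ d / t+ py d+.
The two rarest classes, t+ py+ d and t py d+, are the double crossovers. Comparing them with the parentals, only the t allele has switched, so t is the middle locus and the order is py – t – d.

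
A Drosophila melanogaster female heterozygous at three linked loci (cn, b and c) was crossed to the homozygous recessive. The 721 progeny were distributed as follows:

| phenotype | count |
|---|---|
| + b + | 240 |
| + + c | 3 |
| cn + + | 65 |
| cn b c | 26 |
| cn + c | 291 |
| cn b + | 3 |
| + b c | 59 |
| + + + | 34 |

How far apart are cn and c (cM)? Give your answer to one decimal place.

18.0 cM

The two most frequent reciprocal classes, cn + c and + b +, are the parental types, so the F1 was cn + c / + b +.
The two rarest classes, + + c and cn b +, are the double crossovers. Comparing them with the parentals, only the cn allele has switched, so cn is the middle locus and the order is c – cn – b.
Crossovers in the c–cn interval produce the single-crossover classes cn + + and + b c (65 + 59 = 124) plus the double crossovers (6).
RF(c–cn) = (124 + 6) / 721 = 130/721 = 0.1803 → 18.0 cM.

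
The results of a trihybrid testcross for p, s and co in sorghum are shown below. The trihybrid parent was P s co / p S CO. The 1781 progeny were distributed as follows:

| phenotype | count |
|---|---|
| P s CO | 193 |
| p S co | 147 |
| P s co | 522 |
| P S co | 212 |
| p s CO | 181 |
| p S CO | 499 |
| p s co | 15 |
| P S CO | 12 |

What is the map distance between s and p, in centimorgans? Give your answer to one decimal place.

23.6 centimorgans

The two rarest classes, p s co and P S CO, are the double crossovers. Comparing them with the parentals, only the p allele has switched, so p is the middle locus and the order is s – p – co.
Crossovers in the s–p interval produce the single-crossover classes P S co and p s CO (212 + 181 = 393) plus the double crossovers (27).
RF(s–p) = (393 + 27) / 1781 = 420/1781 = 0.2358 → 23.6 centimorgans.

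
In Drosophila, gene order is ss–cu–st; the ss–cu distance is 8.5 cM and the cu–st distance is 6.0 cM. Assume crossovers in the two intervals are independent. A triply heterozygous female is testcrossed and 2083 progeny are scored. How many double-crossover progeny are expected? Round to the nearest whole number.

Map distances give recombination frequencies of 0.085 and 0.060 for the two intervals.
With no interference, expected double-crossover frequency = 0.085 × 0.060 = 0.00510.
Expected number = 0.00510 × 2083 = 10.62 ≈ 11.

11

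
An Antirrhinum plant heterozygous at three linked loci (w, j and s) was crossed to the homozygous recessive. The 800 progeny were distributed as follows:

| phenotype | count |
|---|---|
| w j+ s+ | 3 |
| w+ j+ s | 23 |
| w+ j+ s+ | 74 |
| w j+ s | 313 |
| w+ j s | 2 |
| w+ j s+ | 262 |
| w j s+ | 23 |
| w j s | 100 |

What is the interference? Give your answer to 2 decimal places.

0.56

The two most frequent reciprocal classes, w+ j s+ and w j+ s, are the parental types, so the F1 was w+ j s+ / w j+ s.
The two rarest classes, w+ j s and w j+ s+, are the double crossovers. Comparing them with the parentals, only the s allele has switched, so s is the middle locus and the order is w – s – j.
w–s: (46 + 5)/800 = 0.0638; s–j: (174 + 5)/800 = 0.2238.
Expected DCO frequency = 0.0638 × 0.2238 ≈ 0.01428; observed = 5/800 ≈ 0.00625.
Coefficient of coincidence = 0.00625/0.01428 ≈ 0.44; interference = 1 − 0.44 = 0.56.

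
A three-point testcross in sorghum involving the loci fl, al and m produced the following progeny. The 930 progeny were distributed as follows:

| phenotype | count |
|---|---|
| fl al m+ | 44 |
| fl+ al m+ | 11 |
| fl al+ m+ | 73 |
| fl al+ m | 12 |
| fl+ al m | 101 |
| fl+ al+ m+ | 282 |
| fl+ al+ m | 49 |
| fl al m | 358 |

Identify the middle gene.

al

The two most frequent reciprocal classes, fl al m and fl+ al+ m+, are the parental types, so the F1 was fl al m / fl+ al+ m+.
The two rarest classes, fl al+ m and fl+ al m+, are the double crossovers. Comparing them with the parentals, only the al allele has switched, so al is the middle locus and the order is m – al – fl.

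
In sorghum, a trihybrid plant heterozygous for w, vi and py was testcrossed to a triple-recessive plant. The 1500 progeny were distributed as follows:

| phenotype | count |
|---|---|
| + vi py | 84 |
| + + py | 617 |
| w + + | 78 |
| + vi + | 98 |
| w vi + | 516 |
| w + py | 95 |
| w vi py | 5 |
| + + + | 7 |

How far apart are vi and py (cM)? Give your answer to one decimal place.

11.6 cM

The two most frequent reciprocal classes, + + py and w vi +, are the parental types, so the F1 was + + py / w vi +.
The two rarest classes, + + + and w vi py, are the double crossovers. Comparing them with the parentals, only the py allele has switched, so py is the middle locus and the order is vi – py – w.
Crossovers in the vi–py interval produce the single-crossover classes + vi py and w + + (84 + 78 = 162) plus the double crossovers (12).
RF(vi–py) = (162 + 12) / 1500 = 174/1500 = 0.1160 → 11.6 cM.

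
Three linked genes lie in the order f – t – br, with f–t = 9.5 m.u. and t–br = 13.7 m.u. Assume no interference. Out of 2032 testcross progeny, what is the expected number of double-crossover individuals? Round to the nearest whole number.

26

Map distances give recombination frequencies of 0.095 and 0.137 for the two intervals.
With no interference, expected double-crossover frequency = 0.095 × 0.137 = 0.01301.
Expected number = 0.01301 × 2032 = 26.45 ≈ 26.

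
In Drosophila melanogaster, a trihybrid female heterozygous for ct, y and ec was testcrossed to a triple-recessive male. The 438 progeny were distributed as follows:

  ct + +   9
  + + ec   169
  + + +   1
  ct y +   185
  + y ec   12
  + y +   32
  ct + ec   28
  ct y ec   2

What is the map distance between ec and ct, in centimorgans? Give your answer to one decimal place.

The two most frequent reciprocal classes, ct y + and + + ec, are the parental types, so the F1 was ct y + / + + ec.
The two rarest classes, ct y ec and + + +, are the double crossovers. Comparing them with the parentals, only the ec allele has switched, so ec is the middle locus and the order is y – ec – ct.
Crossovers in the ec–ct interval produce the single-crossover classes + y + and ct + ec (32 + 28 = 60) plus the double crossovers (3).
RF(ec–ct) = (60 + 3) / 438 = 63/438 = 0.1438 → 14.4 centimorgans.

14.4 centimorgans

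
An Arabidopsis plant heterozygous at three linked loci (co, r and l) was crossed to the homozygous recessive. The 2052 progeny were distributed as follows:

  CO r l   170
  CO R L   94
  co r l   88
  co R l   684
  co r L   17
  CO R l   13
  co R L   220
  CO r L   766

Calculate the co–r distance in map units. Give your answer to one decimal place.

10.3 map units

The two most frequent reciprocal classes, co R l and CO r L, are the parental types, so the F1 was co R l / CO r L.
The two rarest classes, CO R l and co r L, are the double crossovers. Comparing them with the parentals, only the co allele has switched, so co is the middle locus and the order is l – co – r.
Crossovers in the co–r interval produce the single-crossover classes co r l and CO R L (88 + 94 = 182) plus the double crossovers (30).
RF(co–r) = (182 + 30) / 2052 = 212/2052 = 0.1033 → 10.3 map units.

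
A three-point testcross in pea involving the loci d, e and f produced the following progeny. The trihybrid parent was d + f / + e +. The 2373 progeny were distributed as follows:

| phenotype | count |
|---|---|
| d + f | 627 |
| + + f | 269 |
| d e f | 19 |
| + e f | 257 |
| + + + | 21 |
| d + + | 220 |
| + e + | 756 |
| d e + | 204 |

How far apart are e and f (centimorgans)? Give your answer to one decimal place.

The two rarest classes, d e f and + + +, are the double crossovers. Comparing them with the parentals, only the e allele has switched, so e is the middle locus and the order is d – e – f.
Crossovers in the e–f interval produce the single-crossover classes d + + and + e f (220 + 257 = 477) plus the double crossovers (40).
RF(e–f) = (477 + 40) / 2373 = 517/2373 = 0.2179 → 21.8 centimorgans.

21.8 centimorgans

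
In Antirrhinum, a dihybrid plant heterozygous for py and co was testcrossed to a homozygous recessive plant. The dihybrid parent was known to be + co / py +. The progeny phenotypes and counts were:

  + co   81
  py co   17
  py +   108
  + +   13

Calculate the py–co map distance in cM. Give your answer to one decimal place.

The recombinant classes are + + and py co: 13 + 17 = 30.
Recombination frequency = 30/219 = 0.1370 ≈ 13.7%, i.e. 13.7 cM.

13.7 cM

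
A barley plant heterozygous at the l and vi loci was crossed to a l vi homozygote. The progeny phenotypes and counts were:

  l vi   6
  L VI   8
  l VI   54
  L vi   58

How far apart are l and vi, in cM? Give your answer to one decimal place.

11.1 cM

The two most frequent classes, L vi (58) and l VI (54), are the parental types, so the F1 was L vi / l VI.
The recombinant classes are L VI and l vi: 8 + 6 = 14.
Recombination frequency = 14/126 = 0.1111 ≈ 11.1%, i.e. 11.1 cM.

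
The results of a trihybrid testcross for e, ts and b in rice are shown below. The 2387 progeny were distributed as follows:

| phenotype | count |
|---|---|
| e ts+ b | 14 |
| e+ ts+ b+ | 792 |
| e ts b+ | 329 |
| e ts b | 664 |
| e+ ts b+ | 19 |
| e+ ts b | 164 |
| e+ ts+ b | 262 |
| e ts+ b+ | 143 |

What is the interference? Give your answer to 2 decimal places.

0.63

The two most frequent reciprocal classes, e+ ts+ b+ and e ts b, are the parental types, so the F1 was e+ ts+ b+ / e ts b.
The two rarest classes, e+ ts b+ and e ts+ b, are the double crossovers. Comparing them with the parentals, only the ts allele has switched, so ts is the middle locus and the order is b – ts – e.
b–ts: (591 + 33)/2387 = 0.2614; ts–e: (307 + 33)/2387 = 0.1424.
Expected DCO frequency = 0.2614 × 0.1424 ≈ 0.03722; observed = 33/2387 ≈ 0.01382.
Coefficient of coincidence = 0.01382/0.03722 ≈ 0.37; interference = 1 − 0.37 = 0.63.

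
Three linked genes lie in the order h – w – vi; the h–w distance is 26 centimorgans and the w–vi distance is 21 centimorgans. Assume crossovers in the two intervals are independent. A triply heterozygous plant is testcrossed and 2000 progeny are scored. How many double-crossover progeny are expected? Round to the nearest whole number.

109

Map distances give recombination frequencies of 0.260 and 0.210 for the two intervals.
With no interference, expected double-crossover frequency = 0.260 × 0.210 = 0.05460.
Expected number = 0.05460 × 2000 = 109.20 ≈ 109.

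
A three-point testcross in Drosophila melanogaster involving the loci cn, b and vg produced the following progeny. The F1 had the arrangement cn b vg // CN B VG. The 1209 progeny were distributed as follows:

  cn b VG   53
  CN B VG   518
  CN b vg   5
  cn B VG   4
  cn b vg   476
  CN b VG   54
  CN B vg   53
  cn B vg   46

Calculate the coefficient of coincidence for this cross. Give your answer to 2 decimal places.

0.87

The two rarest classes, CN b vg and cn B VG, are the double crossovers. Comparing them with the parentals, only the cn allele has switched, so cn is the middle locus and the order is vg – cn – b.
vg–cn: (106 + 9)/1209 = 0.0951; cn–b: (100 + 9)/1209 = 0.0902.
Expected DCO frequency = 0.0951 × 0.0902 ≈ 0.00858; observed = 9/1209 ≈ 0.00744.
Coefficient of coincidence = 0.00744/0.00858 ≈ 0.87.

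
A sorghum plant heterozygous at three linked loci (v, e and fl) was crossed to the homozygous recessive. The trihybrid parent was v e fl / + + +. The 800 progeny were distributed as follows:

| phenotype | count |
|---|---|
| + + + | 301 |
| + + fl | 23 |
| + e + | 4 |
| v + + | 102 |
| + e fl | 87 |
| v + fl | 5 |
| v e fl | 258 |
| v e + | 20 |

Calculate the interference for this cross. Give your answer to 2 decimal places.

The two rarest classes, v + fl and + e +, are the double crossovers. Comparing them with the parentals, only the e allele has switched, so e is the middle locus and the order is fl – e – v.
fl–e: (43 + 9)/800 = 0.0650; e–v: (189 + 9)/800 = 0.2475.
Expected DCO frequency = 0.0650 × 0.2475 ≈ 0.01609; observed = 9/800 ≈ 0.01125.
Coefficient of coincidence = 0.01125/0.01609 ≈ 0.70; interference = 1 − 0.70 = 0.30.

0.30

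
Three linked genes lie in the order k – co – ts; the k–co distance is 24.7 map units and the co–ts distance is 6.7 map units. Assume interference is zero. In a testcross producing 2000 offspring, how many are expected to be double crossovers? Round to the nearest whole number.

Map distances give recombination frequencies of 0.247 and 0.067 for the two intervals.
With no interference, expected double-crossover frequency = 0.247 × 0.067 = 0.01655.
Expected number = 0.01655 × 2000 = 33.10 ≈ 33.

33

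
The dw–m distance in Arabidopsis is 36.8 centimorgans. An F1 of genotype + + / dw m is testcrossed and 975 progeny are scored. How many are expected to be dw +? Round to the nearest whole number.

A map distance of 36.8 centimorgans corresponds to a recombination frequency of 0.368.
The F1 is + + / dw m, so dw + is a recombinant gamete class with expected frequency r/2 = 0.368/2 = 0.1840.
Expected number = 0.1840 × 975 = 179.40 ≈ 179.

179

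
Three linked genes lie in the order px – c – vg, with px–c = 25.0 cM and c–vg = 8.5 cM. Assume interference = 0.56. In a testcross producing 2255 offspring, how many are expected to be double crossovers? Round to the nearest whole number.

21

Map distances give recombination frequencies of 0.250 and 0.085 for the two intervals.
With interference 0.56 (so coincidence = 0.44), expected double-crossover frequency = 0.250 × 0.085 × 0.44 = 0.00935.
Expected number = 0.00935 × 2255 = 21.08 ≈ 21.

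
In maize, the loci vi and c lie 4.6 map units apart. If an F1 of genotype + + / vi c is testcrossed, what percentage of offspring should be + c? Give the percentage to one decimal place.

2.3%

A map distance of 4.6 map units corresponds to a recombination frequency of 0.046.
The F1 is + + / vi c, so + c is a recombinant gamete class with expected frequency r/2 = 0.046/2 = 0.0230.
That is 0.0230 = 2.3% of the progeny.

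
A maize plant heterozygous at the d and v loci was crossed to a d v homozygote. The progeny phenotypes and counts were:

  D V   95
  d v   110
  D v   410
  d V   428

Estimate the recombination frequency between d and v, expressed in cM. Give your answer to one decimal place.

19.7 cM

The two most frequent classes, D v (410) and d V (428), are the parental types, so the F1 was D v / d V.
The recombinant classes are D V and d v: 95 + 110 = 205.
Recombination frequency = 205/1043 = 0.1965 ≈ 19.7%, i.e. 19.7 cM.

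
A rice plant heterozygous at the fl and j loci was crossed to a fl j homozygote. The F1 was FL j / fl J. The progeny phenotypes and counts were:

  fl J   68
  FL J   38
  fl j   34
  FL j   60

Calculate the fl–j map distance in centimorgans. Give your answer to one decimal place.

The recombinant classes are FL J and fl j: 38 + 34 = 72.
Recombination frequency = 72/200 = 0.3600 ≈ 36.0%, i.e. 36.0 centimorgans.

36.0 centimorgans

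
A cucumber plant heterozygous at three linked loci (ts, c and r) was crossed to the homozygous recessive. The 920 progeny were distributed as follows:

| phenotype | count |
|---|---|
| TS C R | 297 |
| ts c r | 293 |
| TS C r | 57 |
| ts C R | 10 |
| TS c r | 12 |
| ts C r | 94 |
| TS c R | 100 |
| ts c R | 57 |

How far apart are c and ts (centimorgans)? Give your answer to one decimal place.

The two most frequent reciprocal classes, TS C R and ts c r, are the parental types, so the F1 was TS C R / ts c r.
The two rarest classes, ts C R and TS c r, are the double crossovers. Comparing them with the parentals, only the ts allele has switched, so ts is the middle locus and the order is r – ts – c.
Crossovers in the ts–c interval produce the single-crossover classes TS c R and ts C r (100 + 94 = 194) plus the double crossovers (22).
RF(ts–c) = (194 + 22) / 920 = 216/920 = 0.2348 → 23.5 centimorgans.

23.5 centimorgans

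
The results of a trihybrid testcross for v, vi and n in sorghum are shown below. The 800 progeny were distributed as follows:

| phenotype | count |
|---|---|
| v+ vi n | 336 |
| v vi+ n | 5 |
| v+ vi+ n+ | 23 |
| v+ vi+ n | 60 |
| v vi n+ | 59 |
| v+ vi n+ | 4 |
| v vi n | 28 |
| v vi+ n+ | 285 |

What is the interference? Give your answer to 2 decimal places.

The two most frequent reciprocal classes, v+ vi n and v vi+ n+, are the parental types, so the F1 was v+ vi n / v vi+ n+.
The two rarest classes, v+ vi n+ and v vi+ n, are the double crossovers. Comparing them with the parentals, only the n allele has switched, so n is the middle locus and the order is vi – n – v.
vi–n: (119 + 9)/800 = 0.1600; n–v: (51 + 9)/800 = 0.0750.
Expected DCO frequency = 0.1600 × 0.0750 ≈ 0.01200; observed = 9/800 ≈ 0.01125.
Coefficient of coincidence = 0.01125/0.01200 ≈ 0.94; interference = 1 − 0.94 = 0.06.

0.06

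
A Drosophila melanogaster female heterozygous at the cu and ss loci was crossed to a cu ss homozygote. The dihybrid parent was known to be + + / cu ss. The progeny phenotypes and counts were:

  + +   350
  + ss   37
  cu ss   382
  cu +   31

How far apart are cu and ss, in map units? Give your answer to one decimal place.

8.5 map units

The recombinant classes are + ss and cu +: 37 + 31 = 68.
Recombination frequency = 68/800 = 0.0850 ≈ 8.5%, i.e. 8.5 map units.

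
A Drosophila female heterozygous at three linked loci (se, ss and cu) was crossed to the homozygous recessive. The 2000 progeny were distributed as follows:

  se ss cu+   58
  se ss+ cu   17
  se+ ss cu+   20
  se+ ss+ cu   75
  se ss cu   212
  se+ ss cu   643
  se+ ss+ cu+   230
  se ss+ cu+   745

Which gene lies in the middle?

The two most frequent reciprocal classes, se ss+ cu+ and se+ ss cu, are the parental types, so the F1 was se ss+ cu+ / se+ ss cu.
The two rarest classes, se ss+ cu and se+ ss cu+, are the double crossovers. Comparing them with the parentals, only the cu allele has switched, so cu is the middle locus and the order is se – cu – ss.

cu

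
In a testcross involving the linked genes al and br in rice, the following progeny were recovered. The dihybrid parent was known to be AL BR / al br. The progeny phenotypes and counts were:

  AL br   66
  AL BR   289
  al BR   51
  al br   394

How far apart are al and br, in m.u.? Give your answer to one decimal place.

14.6 m.u.

The recombinant classes are AL br and al BR: 66 + 51 = 117.
Recombination frequency = 117/800 = 0.1462 ≈ 14.6%, i.e. 14.6 m.u.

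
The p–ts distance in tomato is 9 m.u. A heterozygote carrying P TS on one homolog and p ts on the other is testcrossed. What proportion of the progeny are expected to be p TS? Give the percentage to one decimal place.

4.5%

A map distance of 9 m.u. corresponds to a recombination frequency of 0.090.
The F1 is P TS / p ts, so p TS is a recombinant gamete class with expected frequency r/2 = 0.090/2 = 0.0450.
That is 0.0450 = 4.5% of the progeny.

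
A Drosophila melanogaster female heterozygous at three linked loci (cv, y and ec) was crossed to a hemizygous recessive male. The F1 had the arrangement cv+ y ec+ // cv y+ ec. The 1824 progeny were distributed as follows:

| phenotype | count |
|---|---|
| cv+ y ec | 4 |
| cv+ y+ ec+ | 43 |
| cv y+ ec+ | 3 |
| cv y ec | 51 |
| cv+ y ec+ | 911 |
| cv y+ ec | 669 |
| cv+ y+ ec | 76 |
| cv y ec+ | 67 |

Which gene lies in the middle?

ec

The two rarest classes, cv+ y ec and cv y+ ec+, are the double crossovers. Comparing them with the parentals, only the ec allele has switched, so ec is the middle locus and the order is cv – ec – y.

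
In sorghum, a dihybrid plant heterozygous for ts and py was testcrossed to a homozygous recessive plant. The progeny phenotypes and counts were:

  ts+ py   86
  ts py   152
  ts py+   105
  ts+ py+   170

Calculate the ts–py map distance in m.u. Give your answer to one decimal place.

The two most frequent classes, ts+ py+ (170) and ts py (152), are the parental types, so the F1 was ts+ py+ / ts py.
The recombinant classes are ts+ py and ts py+: 86 + 105 = 191.
Recombination frequency = 191/513 = 0.3723 ≈ 37.2%, i.e. 37.2 m.u.

37.2 m.u.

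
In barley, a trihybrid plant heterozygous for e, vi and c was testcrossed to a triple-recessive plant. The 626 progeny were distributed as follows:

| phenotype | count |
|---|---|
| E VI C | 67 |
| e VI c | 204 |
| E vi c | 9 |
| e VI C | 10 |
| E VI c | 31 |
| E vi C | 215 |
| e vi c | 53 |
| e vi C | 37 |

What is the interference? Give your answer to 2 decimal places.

0.02

The two most frequent reciprocal classes, E vi C and e VI c, are the parental types, so the F1 was E vi C / e VI c.
The two rarest classes, E vi c and e VI C, are the double crossovers. Comparing them with the parentals, only the c allele has switched, so c is the middle locus and the order is vi – c – e.
vi–c: (120 + 19)/626 = 0.2220; c–e: (68 + 19)/626 = 0.1390.
Expected DCO frequency = 0.2220 × 0.1390 ≈ 0.03086; observed = 19/626 ≈ 0.03035.
Coefficient of coincidence = 0.03035/0.03086 ≈ 0.98; interference = 1 − 0.98 = 0.02.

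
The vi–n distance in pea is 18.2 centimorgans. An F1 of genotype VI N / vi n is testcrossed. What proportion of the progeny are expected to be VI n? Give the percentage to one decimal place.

9.1%

A map distance of 18.2 centimorgans corresponds to a recombination frequency of 0.182.
The F1 is VI N / vi n, so VI n is a recombinant gamete class with expected frequency r/2 = 0.182/2 = 0.0910.
That is 0.0910 = 9.1% of the progeny.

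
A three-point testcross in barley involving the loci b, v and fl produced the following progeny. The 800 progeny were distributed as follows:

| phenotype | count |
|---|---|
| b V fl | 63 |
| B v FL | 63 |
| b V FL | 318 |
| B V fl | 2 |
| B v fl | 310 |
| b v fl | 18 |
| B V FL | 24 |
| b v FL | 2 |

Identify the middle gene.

The two most frequent reciprocal classes, b V FL and B v fl, are the parental types, so the F1 was b V FL / B v fl.
The two rarest classes, b v FL and B V fl, are the double crossovers. Comparing them with the parentals, only the v allele has switched, so v is the middle locus and the order is fl – v – b.

v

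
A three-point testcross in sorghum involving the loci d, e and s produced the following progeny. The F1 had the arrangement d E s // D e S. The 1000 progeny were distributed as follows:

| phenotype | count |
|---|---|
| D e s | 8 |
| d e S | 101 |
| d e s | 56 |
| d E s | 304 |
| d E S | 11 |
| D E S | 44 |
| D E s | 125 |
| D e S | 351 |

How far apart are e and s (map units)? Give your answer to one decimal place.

11.9 map units

The two rarest classes, d E S and D e s, are the double crossovers. Comparing them with the parentals, only the s allele has switched, so s is the middle locus and the order is d – s – e.
Crossovers in the s–e interval produce the single-crossover classes d e s and D E S (56 + 44 = 100) plus the double crossovers (19).
RF(s–e) = (100 + 19) / 1000 = 119/1000 = 0.1190 → 11.9 map units.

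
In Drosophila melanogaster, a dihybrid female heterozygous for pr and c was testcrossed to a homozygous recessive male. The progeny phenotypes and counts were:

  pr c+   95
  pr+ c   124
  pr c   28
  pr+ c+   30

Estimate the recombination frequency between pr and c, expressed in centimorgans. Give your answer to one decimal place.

20.9 centimorgans

The two most frequent classes, pr+ c (124) and pr c+ (95), are the parental types, so the F1 was pr+ c / pr c+.
The recombinant classes are pr+ c+ and pr c: 30 + 28 = 58.
Recombination frequency = 58/277 = 0.2094 ≈ 20.9%, i.e. 20.9 centimorgans.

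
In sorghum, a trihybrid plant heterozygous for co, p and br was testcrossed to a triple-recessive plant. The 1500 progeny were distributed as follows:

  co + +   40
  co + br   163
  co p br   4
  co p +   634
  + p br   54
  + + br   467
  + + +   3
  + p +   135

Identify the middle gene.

The two most frequent reciprocal classes, co p + and + + br, are the parental types, so the F1 was co p + / + + br.
The two rarest classes, co p br and + + +, are the double crossovers. Comparing them with the parentals, only the br allele has switched, so br is the middle locus and the order is co – br – p.

br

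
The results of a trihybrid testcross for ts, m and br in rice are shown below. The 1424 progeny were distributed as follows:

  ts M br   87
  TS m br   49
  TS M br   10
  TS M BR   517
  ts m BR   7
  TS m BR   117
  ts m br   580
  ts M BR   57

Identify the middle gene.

The two most frequent reciprocal classes, ts m br and TS M BR, are the parental types, so the F1 was ts m br / TS M BR.
The two rarest classes, ts m BR and TS M br, are the double crossovers. Comparing them with the parentals, only the br allele has switched, so br is the middle locus and the order is ts – br – m.

br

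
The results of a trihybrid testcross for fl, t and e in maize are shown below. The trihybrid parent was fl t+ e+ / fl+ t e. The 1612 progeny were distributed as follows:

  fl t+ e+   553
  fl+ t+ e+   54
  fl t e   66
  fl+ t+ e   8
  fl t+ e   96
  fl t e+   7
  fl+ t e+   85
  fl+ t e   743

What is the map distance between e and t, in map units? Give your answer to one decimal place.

12.2 map units

The two rarest classes, fl t e+ and fl+ t+ e, are the double crossovers. Comparing them with the parentals, only the t allele has switched, so t is the middle locus and the order is e – t – fl.
Crossovers in the e–t interval produce the single-crossover classes fl t+ e and fl+ t e+ (96 + 85 = 181) plus the double crossovers (15).
RF(e–t) = (181 + 15) / 1612 = 196/1612 = 0.1216 → 12.2 map units.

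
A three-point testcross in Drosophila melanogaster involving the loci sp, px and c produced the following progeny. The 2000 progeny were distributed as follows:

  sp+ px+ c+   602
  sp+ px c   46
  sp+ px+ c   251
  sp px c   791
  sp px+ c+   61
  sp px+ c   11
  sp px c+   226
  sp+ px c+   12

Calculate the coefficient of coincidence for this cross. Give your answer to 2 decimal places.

The two most frequent reciprocal classes, sp px c and sp+ px+ c+, are the parental types, so the F1 was sp px c / sp+ px+ c+.
The two rarest classes, sp px+ c and sp+ px c+, are the double crossovers. Comparing them with the parentals, only the px allele has switched, so px is the middle locus and the order is sp – px – c.
sp–px: (107 + 23)/2000 = 0.0650; px–c: (477 + 23)/2000 = 0.2500.
Expected DCO frequency = 0.0650 × 0.2500 ≈ 0.01625; observed = 23/2000 ≈ 0.01150.
Coefficient of coincidence = 0.01150/0.01625 ≈ 0.71.

0.71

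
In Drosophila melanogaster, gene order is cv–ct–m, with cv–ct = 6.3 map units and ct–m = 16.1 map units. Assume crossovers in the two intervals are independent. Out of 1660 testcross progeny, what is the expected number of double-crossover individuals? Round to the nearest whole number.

17

Map distances give recombination frequencies of 0.063 and 0.161 for the two intervals.
With no interference, expected double-crossover frequency = 0.063 × 0.161 = 0.01014.
Expected number = 0.01014 × 1660 = 16.84 ≈ 17.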